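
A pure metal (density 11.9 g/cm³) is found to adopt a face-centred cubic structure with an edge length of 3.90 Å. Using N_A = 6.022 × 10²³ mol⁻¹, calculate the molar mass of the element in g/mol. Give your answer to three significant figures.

106 g/mol

An FCC cell has Z = 4 atoms; a = 3.900 × 10^-8 cm.
M = ρ·N_A·a³/Z = 11.9 × 6.022 × 10²³ × 5.932 × 10^-23 / 4 = 106 g/mol.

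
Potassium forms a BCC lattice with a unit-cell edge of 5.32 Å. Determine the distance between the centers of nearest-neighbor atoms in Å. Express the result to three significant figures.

4.61 Å

In a BCC structure, atoms touch along the body diagonal, so √3·a = 4r; the nearest-neighbor distance equals 2r = 0.8660·a.
d = 0.8660 × 5.32 = 4.61 Å.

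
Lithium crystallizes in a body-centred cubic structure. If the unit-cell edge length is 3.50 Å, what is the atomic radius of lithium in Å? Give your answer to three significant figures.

In a BCC lattice, atoms touch along the body diagonal, so √3·a = 4r.
r = √3·a/4 = 1.7321 × 3.50 / 4 = 1.52 Å.

1.52 Å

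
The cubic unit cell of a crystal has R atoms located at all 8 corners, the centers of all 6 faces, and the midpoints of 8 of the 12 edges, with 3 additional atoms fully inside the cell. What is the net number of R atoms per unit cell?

Corner atoms are shared by 8 cells (1/8 each), face atoms by 2 (1/2 each), edge atoms by 4 (1/4 each), interior atoms are unshared.
Net atoms = 8 × 1/8 + 6 × 1/2 + 8 × 1/4 + 3 = 1 + 3 + 2 + 3 = 9.

9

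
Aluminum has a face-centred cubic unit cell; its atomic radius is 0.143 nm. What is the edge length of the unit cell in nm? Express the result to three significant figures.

0.404 nm

In an FCC lattice, atoms touch along the face diagonal, so √2·a = 4r.
a = 4r/√2 = 4 × 0.143 / 1.4142 = 0.404 nm.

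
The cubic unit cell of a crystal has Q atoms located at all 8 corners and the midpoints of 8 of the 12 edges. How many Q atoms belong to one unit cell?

Corner atoms are shared by 8 cells (1/8 each), edge atoms by 4 (1/4 each).
Net atoms = 8 × 1/8 + 8 × 1/4 = 1 + 2 = 3.

3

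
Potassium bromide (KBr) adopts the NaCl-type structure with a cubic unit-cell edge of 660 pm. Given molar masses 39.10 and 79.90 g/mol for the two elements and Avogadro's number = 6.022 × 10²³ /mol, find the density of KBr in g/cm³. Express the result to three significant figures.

2.75 g/cm³

The NaCl-type structure contains Z = 4 formula units per cell; M(KBr) = 39.10 + 79.90 = 119.0 g/mol.
a³ = (6.600 × 10^-8 cm)³ = 2.875 × 10^-22 cm³.
ρ = 4 × 119.0 / (6.022 × 10²³ × 2.875 × 10^-22) = 2.749 g/cm³.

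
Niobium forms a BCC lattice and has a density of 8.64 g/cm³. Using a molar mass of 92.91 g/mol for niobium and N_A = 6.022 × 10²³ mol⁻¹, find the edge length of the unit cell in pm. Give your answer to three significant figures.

With Z = 2 atoms per BCC cell, a³ = Z·M/(N_A·ρ) = 2 × 92.91 / (6.022 × 10²³ × 8.640 g/cm³) = 3.571 × 10^-23 cm³.
a = (3.571 × 10^-23)^(1/3) = 3.293 × 10^-8 cm = 329 pm.

329 pm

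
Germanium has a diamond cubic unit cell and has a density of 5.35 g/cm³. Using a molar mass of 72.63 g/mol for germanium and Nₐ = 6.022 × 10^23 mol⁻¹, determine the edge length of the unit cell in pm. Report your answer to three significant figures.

With Z = 8 atoms per diamond cubic cell, a³ = Z·M/(N_A·ρ) = 8 × 72.63 / (6.022 × 10²³ × 5.350 g/cm³) = 1.803 × 10^-22 cm³.
a = (1.803 × 10^-22)^(1/3) = 5.650 × 10^-8 cm = 565 pm.

565 pm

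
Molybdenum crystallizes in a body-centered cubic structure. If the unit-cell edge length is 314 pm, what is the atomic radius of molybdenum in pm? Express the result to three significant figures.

136 pm

In a BCC lattice, atoms touch along the body diagonal, so √3·a = 4r.
r = √3·a/4 = 1.7321 × 314 / 4 = 136 pm.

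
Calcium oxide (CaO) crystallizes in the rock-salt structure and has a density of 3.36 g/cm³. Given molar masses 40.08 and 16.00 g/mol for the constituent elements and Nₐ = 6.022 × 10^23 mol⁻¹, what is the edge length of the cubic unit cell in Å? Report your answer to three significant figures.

4.80 Å

M(CaO) = 56.08 g/mol; Z = 4 formula units per cell.
a³ = Z·M/(N_A·ρ) = 4 × 56.08 / (6.022 × 10²³ × 3.36) = 1.109 × 10^-22 cm³, so a = 4.804 × 10^-8 cm = 4.80 Å.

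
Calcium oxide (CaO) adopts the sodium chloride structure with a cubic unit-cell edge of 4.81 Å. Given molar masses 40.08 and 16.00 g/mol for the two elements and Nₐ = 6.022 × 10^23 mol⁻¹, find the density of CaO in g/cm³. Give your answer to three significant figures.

The sodium chloride structure contains Z = 4 formula units per cell; M(CaO) = 40.08 + 16.00 = 56.08 g/mol.
a³ = (4.810 × 10^-8 cm)³ = 1.113 × 10^-22 cm³.
ρ = 4 × 56.08 / (6.022 × 10²³ × 1.113 × 10^-22) = 3.347 g/cm³.

3.35 g/cm³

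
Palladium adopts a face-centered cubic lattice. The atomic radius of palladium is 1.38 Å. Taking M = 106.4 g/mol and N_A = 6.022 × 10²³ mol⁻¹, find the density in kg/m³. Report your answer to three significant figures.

In an FCC lattice, atoms touch along the face diagonal, so √2·a = 4r, giving a = 3.903 Å = 3.903 × 10^-8 cm.
With Z = 4, ρ = Z·M/(N_A·a³) = 4 × 106.4 / (6.022 × 10²³ × 5.947 × 10^-23) = 11.88 g/cm³ = 11900 kg/m³.

11900 kg/m³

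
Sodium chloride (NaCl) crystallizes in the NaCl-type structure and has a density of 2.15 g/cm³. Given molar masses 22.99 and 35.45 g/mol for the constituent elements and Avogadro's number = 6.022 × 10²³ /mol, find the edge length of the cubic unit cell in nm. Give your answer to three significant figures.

0.565 nm

M(NaCl) = 58.44 g/mol; Z = 4 formula units per cell.
a³ = Z·M/(N_A·ρ) = 4 × 58.44 / (6.022 × 10²³ × 2.15) = 1.805 × 10^-22 cm³, so a = 5.652 × 10^-8 cm = 0.565 nm.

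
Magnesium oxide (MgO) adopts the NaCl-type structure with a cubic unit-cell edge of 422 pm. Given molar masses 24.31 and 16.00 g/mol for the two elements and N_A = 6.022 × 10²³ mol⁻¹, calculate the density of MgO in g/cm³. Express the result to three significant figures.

The NaCl-type structure contains Z = 4 formula units per cell; M(MgO) = 24.31 + 16.00 = 40.31 g/mol.
a³ = (4.220 × 10^-8 cm)³ = 7.515 × 10^-23 cm³.
ρ = 4 × 40.31 / (6.022 × 10²³ × 7.515 × 10^-23) = 3.563 g/cm³.

3.56 g/cm³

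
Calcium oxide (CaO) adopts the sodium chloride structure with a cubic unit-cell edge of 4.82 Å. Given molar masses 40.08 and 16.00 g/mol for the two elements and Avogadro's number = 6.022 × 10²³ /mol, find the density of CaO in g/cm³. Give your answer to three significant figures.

The sodium chloride structure contains Z = 4 formula units per cell; M(CaO) = 40.08 + 16.00 = 56.08 g/mol.
a³ = (4.820 × 10^-8 cm)³ = 1.120 × 10^-22 cm³.
ρ = 4 × 56.08 / (6.022 × 10²³ × 1.120 × 10^-22) = 3.326 g/cm³.

3.33 g/cm³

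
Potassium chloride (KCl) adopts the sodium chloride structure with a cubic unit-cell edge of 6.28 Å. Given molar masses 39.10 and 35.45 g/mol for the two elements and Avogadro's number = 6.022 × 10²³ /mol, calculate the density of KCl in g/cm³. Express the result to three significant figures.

2.00 g/cm³

The sodium chloride structure contains Z = 4 formula units per cell; M(KCl) = 39.10 + 35.45 = 74.55 g/mol.
a³ = (6.280 × 10^-8 cm)³ = 2.477 × 10^-22 cm³.
ρ = 4 × 74.55 / (6.022 × 10²³ × 2.477 × 10^-22) = 1.999 g/cm³.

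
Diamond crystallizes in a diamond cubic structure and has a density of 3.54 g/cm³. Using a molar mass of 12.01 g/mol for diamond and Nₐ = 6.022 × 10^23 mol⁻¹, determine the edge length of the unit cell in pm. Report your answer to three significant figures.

With Z = 8 atoms per diamond cubic cell, a³ = Z·M/(N_A·ρ) = 8 × 12.01 / (6.022 × 10²³ × 3.540 g/cm³) = 4.507 × 10^-23 cm³.
a = (4.507 × 10^-23)^(1/3) = 3.559 × 10^-8 cm = 356 pm.

356 pm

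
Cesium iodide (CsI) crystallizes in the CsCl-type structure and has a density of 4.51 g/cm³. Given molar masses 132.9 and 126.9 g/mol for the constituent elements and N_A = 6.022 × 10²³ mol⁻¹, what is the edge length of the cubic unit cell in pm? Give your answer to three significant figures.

457 pm

M(CsI) = 259.8 g/mol; Z = 1 formula unit per cell.
a³ = Z·M/(N_A·ρ) = 1 × 259.8 / (6.022 × 10²³ × 4.51) = 9.566 × 10^-23 cm³, so a = 4.573 × 10^-8 cm = 457 pm.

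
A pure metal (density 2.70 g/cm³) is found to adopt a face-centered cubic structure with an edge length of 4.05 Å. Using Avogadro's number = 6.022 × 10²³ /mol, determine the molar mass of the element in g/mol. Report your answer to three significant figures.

An FCC cell has Z = 4 atoms; a = 4.050 × 10^-8 cm.
M = ρ·N_A·a³/Z = 2.70 × 6.022 × 10²³ × 6.643 × 10^-23 / 4 = 27.0 g/mol.

27.0 g/mol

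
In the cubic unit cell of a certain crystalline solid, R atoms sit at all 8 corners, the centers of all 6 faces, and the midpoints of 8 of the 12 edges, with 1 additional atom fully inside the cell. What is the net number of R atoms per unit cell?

Corner atoms are shared by 8 cells (1/8 each), face atoms by 2 (1/2 each), edge atoms by 4 (1/4 each), interior atoms are unshared.
Net atoms = 8 × 1/8 + 6 × 1/2 + 8 × 1/4 + 1 = 1 + 3 + 2 + 1 = 7.

7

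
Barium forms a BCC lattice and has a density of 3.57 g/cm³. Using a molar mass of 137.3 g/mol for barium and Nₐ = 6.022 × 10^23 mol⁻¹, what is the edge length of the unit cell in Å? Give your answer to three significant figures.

5.04 Å

With Z = 2 atoms per BCC cell, a³ = Z·M/(N_A·ρ) = 2 × 137.3 / (6.022 × 10²³ × 3.570 g/cm³) = 1.277 × 10^-22 cm³.
a = (1.277 × 10^-22)^(1/3) = 5.036 × 10^-8 cm = 5.04 Å.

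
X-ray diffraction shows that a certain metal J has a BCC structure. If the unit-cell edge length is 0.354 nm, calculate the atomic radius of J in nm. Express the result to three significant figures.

In a BCC lattice, atoms touch along the body diagonal, so √3·a = 4r.
r = √3·a/4 = 1.7321 × 0.354 / 4 = 0.153 nm.

0.153 nm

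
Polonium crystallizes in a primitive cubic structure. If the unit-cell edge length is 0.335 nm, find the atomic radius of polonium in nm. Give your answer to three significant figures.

0.168 nm

In a simple cubic lattice, atoms touch along the cell edge, so a = 2r.
r = a/2 = 0.335/2 = 0.168 nm.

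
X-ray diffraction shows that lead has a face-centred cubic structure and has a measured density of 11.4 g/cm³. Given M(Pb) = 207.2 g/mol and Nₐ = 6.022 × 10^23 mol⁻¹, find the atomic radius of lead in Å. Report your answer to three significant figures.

For an FCC cell (Z = 4), a³ = Z·M/(N_A·ρ) = 4 × 207.2 / (6.022 × 10²³ × 11.40) = 1.207 × 10^-22 cm³, so a = 4.942 × 10^-8 cm = 4.942 Å.
Atoms touch along the face diagonal, so √2·a = 4r, so r = 0.3536 × a = 1.75 Å.

1.75 Å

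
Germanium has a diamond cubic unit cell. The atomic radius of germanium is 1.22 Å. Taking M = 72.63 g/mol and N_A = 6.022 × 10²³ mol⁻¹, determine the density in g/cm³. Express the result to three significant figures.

5.39 g/cm³

In a diamond cubic lattice, nearest neighbors lie along the body diagonal with √3·a = 8r, giving a = 5.635 Å = 5.635 × 10^-8 cm.
With Z = 8, ρ = Z·M/(N_A·a³) = 8 × 72.63 / (6.022 × 10²³ × 1.789 × 10^-22) = 5.393 g/cm³.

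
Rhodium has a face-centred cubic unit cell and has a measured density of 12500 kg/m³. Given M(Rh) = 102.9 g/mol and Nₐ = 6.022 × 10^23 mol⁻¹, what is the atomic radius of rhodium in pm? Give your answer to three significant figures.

For an FCC cell (Z = 4), a³ = Z·M/(N_A·ρ) = 4 × 102.9 / (6.022 × 10²³ × 12.50) = 5.468 × 10^-23 cm³, so a = 3.796 × 10^-8 cm = 379.6 pm.
Atoms touch along the face diagonal, so √2·a = 4r, so r = 0.3536 × a = 134 pm.

134 pm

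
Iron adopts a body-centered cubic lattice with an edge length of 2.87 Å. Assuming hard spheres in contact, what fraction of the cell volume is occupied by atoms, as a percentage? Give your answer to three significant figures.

In a BCC lattice atoms touch along the body diagonal, so √3·a = 4r, so r = 0.4330a = 1.243 Å.
Packing fraction = Z·(4/3)πr³ / a³ = 2 × (4/3)π × (1.243)³ / (2.87)³ = 0.6802 = 68.0%.

68.0%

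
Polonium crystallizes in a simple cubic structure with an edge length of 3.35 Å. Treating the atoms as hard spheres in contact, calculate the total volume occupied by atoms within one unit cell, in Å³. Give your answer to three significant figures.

19.7 Å³

In a simple cubic lattice atoms touch along the cell edge, so a = 2r, so r = 0.5000a = 1.675 Å.
V_atoms = Z × (4/3)πr³ = 1 × (4/3)π × (1.675)³ = 19.7 Å³.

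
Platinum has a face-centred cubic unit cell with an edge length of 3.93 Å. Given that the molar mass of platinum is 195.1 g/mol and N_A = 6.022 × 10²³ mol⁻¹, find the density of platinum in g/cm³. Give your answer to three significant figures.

An FCC unit cell contains Z = 4 atoms.
Cell volume: a³ = (3.93 Å)³ = (3.930 × 10^-8 cm)³ = 6.070 × 10^-23 cm³.
ρ = Z·M/(N_A·a³) = 4 × 195.1 / (6.022 × 10²³ × 6.070 × 10^-23) = 21.35 g/cm³.

21.4 g/cm³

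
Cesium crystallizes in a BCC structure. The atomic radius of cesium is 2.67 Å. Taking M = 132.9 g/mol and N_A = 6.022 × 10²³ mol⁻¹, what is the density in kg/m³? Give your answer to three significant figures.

In a BCC lattice, atoms touch along the body diagonal, so √3·a = 4r, giving a = 6.166 Å = 6.166 × 10^-8 cm.
With Z = 2, ρ = Z·M/(N_A·a³) = 2 × 132.9 / (6.022 × 10²³ × 2.344 × 10^-22) = 1.883 g/cm³ = 1880 kg/m³.

1880 kg/m³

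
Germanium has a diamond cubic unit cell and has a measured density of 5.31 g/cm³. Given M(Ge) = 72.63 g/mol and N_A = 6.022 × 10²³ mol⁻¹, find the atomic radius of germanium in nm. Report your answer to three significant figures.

0.123 nm

For a diamond cubic cell (Z = 8), a³ = Z·M/(N_A·ρ) = 8 × 72.63 / (6.022 × 10²³ × 5.310) = 1.817 × 10^-22 cm³, so a = 5.664 × 10^-8 cm = 0.5664 nm.
Nearest neighbors lie along the body diagonal with √3·a = 8r, so r = 0.2165 × a = 0.123 nm.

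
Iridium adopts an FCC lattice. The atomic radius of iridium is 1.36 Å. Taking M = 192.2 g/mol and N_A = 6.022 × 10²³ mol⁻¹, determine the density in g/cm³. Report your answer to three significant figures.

22.4 g/cm³

In an FCC lattice, atoms touch along the face diagonal, so √2·a = 4r, giving a = 3.847 Å = 3.847 × 10^-8 cm.
With Z = 4, ρ = Z·M/(N_A·a³) = 4 × 192.2 / (6.022 × 10²³ × 5.692 × 10^-23) = 22.43 g/cm³.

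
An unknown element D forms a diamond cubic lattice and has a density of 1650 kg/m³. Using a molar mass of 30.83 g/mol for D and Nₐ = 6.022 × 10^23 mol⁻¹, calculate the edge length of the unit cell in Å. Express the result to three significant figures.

With Z = 8 atoms per diamond cubic cell, a³ = Z·M/(N_A·ρ) = 8 × 30.83 / (6.022 × 10²³ × 1.650 g/cm³) = 2.482 × 10^-22 cm³.
a = (2.482 × 10^-22)^(1/3) = 6.285 × 10^-8 cm = 6.28 Å.

6.28 Å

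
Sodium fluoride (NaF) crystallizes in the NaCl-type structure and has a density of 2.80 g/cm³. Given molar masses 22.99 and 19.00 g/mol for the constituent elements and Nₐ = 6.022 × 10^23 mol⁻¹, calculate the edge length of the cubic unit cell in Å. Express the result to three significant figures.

4.64 Å

M(NaF) = 41.99 g/mol; Z = 4 formula units per cell.
a³ = Z·M/(N_A·ρ) = 4 × 41.99 / (6.022 × 10²³ × 2.80) = 9.961 × 10^-23 cm³, so a = 4.636 × 10^-8 cm = 4.64 Å.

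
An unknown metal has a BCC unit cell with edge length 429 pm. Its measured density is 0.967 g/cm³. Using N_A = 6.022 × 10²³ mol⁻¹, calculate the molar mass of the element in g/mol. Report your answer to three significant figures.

A BCC cell has Z = 2 atoms; a = 4.290 × 10^-8 cm.
M = ρ·N_A·a³/Z = 0.967 × 6.022 × 10²³ × 7.895 × 10^-23 / 2 = 23.0 g/mol.

23.0 g/mol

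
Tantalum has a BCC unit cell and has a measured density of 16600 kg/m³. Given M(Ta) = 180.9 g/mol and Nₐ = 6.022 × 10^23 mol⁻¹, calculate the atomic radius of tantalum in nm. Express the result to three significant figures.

For a BCC cell (Z = 2), a³ = Z·M/(N_A·ρ) = 2 × 180.9 / (6.022 × 10²³ × 16.60) = 3.619 × 10^-23 cm³, so a = 3.308 × 10^-8 cm = 0.3308 nm.
Atoms touch along the body diagonal, so √3·a = 4r, so r = 0.4330 × a = 0.143 nm.

0.143 nm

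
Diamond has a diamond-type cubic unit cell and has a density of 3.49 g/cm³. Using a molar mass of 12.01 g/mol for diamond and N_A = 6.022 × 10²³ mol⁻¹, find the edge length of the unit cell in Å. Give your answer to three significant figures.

With Z = 8 atoms per diamond cubic cell, a³ = Z·M/(N_A·ρ) = 8 × 12.01 / (6.022 × 10²³ × 3.490 g/cm³) = 4.572 × 10^-23 cm³.
a = (4.572 × 10^-23)^(1/3) = 3.576 × 10^-8 cm = 3.58 Å.

3.58 Å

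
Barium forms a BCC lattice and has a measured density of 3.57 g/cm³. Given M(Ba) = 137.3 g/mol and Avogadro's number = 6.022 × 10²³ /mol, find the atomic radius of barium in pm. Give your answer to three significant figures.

For a BCC cell (Z = 2), a³ = Z·M/(N_A·ρ) = 2 × 137.3 / (6.022 × 10²³ × 3.570) = 1.277 × 10^-22 cm³, so a = 5.036 × 10^-8 cm = 503.6 pm.
Atoms touch along the body diagonal, so √3·a = 4r, so r = 0.4330 × a = 218 pm.

218 pm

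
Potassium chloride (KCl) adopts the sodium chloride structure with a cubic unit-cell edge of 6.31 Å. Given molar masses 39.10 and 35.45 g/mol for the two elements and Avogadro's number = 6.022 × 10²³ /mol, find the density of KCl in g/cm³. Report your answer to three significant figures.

1.97 g/cm³

The sodium chloride structure contains Z = 4 formula units per cell; M(KCl) = 39.10 + 35.45 = 74.55 g/mol.
a³ = (6.310 × 10^-8 cm)³ = 2.512 × 10^-22 cm³.
ρ = 4 × 74.55 / (6.022 × 10²³ × 2.512 × 10^-22) = 1.971 g/cm³.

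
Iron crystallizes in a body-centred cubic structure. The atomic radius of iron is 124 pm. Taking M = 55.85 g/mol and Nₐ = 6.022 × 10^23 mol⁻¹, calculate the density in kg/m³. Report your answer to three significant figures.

7900 kg/m³

In a BCC lattice, atoms touch along the body diagonal, so √3·a = 4r, giving a = 286.4 pm = 2.864 × 10^-8 cm.
With Z = 2, ρ = Z·M/(N_A·a³) = 2 × 55.85 / (6.022 × 10²³ × 2.348 × 10^-23) = 7.899 g/cm³ = 7900 kg/m³.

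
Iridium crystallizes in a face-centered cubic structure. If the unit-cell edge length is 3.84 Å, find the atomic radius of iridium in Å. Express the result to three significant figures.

1.36 Å

In an FCC lattice, atoms touch along the face diagonal, so √2·a = 4r.
r = √2·a/4 = 1.4142 × 3.84 / 4 = 1.36 Å.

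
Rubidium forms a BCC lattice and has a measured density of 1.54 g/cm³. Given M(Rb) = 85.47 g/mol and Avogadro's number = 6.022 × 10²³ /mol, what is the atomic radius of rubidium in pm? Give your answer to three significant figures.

For a BCC cell (Z = 2), a³ = Z·M/(N_A·ρ) = 2 × 85.47 / (6.022 × 10²³ × 1.540) = 1.843 × 10^-22 cm³, so a = 5.691 × 10^-8 cm = 569.1 pm.
Atoms touch along the body diagonal, so √3·a = 4r, so r = 0.4330 × a = 246 pm.

246 pm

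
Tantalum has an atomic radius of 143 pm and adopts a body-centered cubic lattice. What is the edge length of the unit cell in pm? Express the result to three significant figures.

In a BCC lattice, atoms touch along the body diagonal, so √3·a = 4r.
a = 4r/√3 = 4 × 143 / 1.7321 = 330 pm.

330 pm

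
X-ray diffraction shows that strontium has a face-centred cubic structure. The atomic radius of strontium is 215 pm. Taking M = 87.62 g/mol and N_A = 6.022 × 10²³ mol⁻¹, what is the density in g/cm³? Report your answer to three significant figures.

In an FCC lattice, atoms touch along the face diagonal, so √2·a = 4r, giving a = 608.1 pm = 6.081 × 10^-8 cm.
With Z = 4, ρ = Z·M/(N_A·a³) = 4 × 87.62 / (6.022 × 10²³ × 2.249 × 10^-22) = 2.588 g/cm³.

2.59 g/cm³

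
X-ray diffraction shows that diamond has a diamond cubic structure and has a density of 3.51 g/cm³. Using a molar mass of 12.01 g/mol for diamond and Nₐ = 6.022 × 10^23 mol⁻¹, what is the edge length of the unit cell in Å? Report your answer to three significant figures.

With Z = 8 atoms per diamond cubic cell, a³ = Z·M/(N_A·ρ) = 8 × 12.01 / (6.022 × 10²³ × 3.510 g/cm³) = 4.546 × 10^-23 cm³.
a = (4.546 × 10^-23)^(1/3) = 3.569 × 10^-8 cm = 3.57 Å.

3.57 Å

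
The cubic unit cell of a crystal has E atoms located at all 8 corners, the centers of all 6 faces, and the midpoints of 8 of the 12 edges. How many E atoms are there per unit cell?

6

Corner atoms are shared by 8 cells (1/8 each), face atoms by 2 (1/2 each), edge atoms by 4 (1/4 each).
Net atoms = 8 × 1/8 + 6 × 1/2 + 8 × 1/4 = 1 + 3 + 2 = 6.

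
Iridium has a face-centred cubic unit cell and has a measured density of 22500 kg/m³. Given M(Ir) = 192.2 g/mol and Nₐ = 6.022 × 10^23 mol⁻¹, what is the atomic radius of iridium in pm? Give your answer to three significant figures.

For an FCC cell (Z = 4), a³ = Z·M/(N_A·ρ) = 4 × 192.2 / (6.022 × 10²³ × 22.50) = 5.674 × 10^-23 cm³, so a = 3.843 × 10^-8 cm = 384.3 pm.
Atoms touch along the face diagonal, so √2·a = 4r, so r = 0.3536 × a = 136 pm.

136 pm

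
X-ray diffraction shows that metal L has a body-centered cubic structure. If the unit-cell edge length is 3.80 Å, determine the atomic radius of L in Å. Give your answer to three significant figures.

1.65 Å

In a BCC lattice, atoms touch along the body diagonal, so √3·a = 4r.
r = √3·a/4 = 1.7321 × 3.80 / 4 = 1.65 Å.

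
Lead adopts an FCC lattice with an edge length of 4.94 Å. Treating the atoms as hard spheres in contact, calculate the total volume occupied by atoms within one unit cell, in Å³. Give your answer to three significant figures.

89.3 Å³

In an FCC lattice atoms touch along the face diagonal, so √2·a = 4r, so r = 0.3536a = 1.747 Å.
V_atoms = Z × (4/3)πr³ = 4 × (4/3)π × (1.747)³ = 89.3 Å³.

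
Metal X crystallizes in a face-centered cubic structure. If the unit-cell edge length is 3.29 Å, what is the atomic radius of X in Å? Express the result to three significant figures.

In an FCC lattice, atoms touch along the face diagonal, so √2·a = 4r.
r = √2·a/4 = 1.4142 × 3.29 / 4 = 1.16 Å.

1.16 Å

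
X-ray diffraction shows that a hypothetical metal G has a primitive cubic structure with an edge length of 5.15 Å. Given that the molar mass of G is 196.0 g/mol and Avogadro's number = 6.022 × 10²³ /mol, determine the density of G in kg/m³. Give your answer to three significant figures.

2380 kg/m³

A simple cubic unit cell contains Z = 1 atom.
Cell volume: a³ = (5.15 Å)³ = (5.150 × 10^-8 cm)³ = 1.366 × 10^-22 cm³.
ρ = Z·M/(N_A·a³) = 1 × 196.0 / (6.022 × 10²³ × 1.366 × 10^-22) = 2.383 g/cm³ = 2380 kg/m³.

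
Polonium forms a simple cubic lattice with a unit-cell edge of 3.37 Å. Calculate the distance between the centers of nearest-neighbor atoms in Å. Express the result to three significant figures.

In a simple cubic structure, atoms touch along the cell edge, so a = 2r; the nearest-neighbor distance equals 2r = 1.000·a.
d = 1.000 × 3.37 = 3.37 Å.

3.37 Å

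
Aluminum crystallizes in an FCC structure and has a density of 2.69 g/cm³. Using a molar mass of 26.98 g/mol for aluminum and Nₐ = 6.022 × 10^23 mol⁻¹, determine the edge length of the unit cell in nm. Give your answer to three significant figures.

0.405 nm

With Z = 4 atoms per FCC cell, a³ = Z·M/(N_A·ρ) = 4 × 26.98 / (6.022 × 10²³ × 2.690 g/cm³) = 6.662 × 10^-23 cm³.
a = (6.662 × 10^-23)^(1/3) = 4.054 × 10^-8 cm = 0.405 nm.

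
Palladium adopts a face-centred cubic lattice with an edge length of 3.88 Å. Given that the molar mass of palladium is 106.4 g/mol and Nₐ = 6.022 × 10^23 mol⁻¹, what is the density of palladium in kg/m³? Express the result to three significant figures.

12100 kg/m³

An FCC unit cell contains Z = 4 atoms.
Cell volume: a³ = (3.88 Å)³ = (3.880 × 10^-8 cm)³ = 5.841 × 10^-23 cm³.
ρ = Z·M/(N_A·a³) = 4 × 106.4 / (6.022 × 10²³ × 5.841 × 10^-23) = 12.10 g/cm³ = 12100 kg/m³.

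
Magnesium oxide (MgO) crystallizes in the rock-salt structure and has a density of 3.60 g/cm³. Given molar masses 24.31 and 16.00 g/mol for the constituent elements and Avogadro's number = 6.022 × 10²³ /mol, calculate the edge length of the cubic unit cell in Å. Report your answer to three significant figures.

4.21 Å

M(MgO) = 40.31 g/mol; Z = 4 formula units per cell.
a³ = Z·M/(N_A·ρ) = 4 × 40.31 / (6.022 × 10²³ × 3.60) = 7.438 × 10^-23 cm³, so a = 4.205 × 10^-8 cm = 4.21 Å.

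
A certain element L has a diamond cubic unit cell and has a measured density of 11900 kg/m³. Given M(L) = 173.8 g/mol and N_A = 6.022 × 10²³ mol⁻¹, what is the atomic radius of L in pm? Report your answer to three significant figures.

125 pm

For a diamond cubic cell (Z = 8), a³ = Z·M/(N_A·ρ) = 8 × 173.8 / (6.022 × 10²³ × 11.90) = 1.940 × 10^-22 cm³, so a = 5.789 × 10^-8 cm = 578.9 pm.
Nearest neighbors lie along the body diagonal with √3·a = 8r, so r = 0.2165 × a = 125 pm.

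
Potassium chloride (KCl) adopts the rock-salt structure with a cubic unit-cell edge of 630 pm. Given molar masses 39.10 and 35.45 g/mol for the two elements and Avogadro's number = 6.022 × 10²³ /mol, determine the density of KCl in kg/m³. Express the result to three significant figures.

1980 kg/m³

The rock-salt structure contains Z = 4 formula units per cell; M(KCl) = 39.10 + 35.45 = 74.55 g/mol.
a³ = (6.300 × 10^-8 cm)³ = 2.500 × 10^-22 cm³.
ρ = 4 × 74.55 / (6.022 × 10²³ × 2.500 × 10^-22) = 1.980 g/cm³ = 1980 kg/m³.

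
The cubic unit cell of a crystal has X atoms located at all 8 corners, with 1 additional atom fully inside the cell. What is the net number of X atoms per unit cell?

2

Corner atoms are shared by 8 cells (1/8 each), interior atoms are unshared.
Net atoms = 8 × 1/8 + 1 = 1 + 1 = 2.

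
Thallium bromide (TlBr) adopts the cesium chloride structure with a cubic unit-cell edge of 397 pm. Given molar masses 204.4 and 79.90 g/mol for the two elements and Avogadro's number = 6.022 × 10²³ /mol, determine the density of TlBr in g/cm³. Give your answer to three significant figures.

The cesium chloride structure contains Z = 1 formula unit per cell; M(TlBr) = 204.4 + 79.90 = 284.3 g/mol.
a³ = (3.970 × 10^-8 cm)³ = 6.257 × 10^-23 cm³.
ρ = 1 × 284.3 / (6.022 × 10²³ × 6.257 × 10^-23) = 7.545 g/cm³.

7.55 g/cm³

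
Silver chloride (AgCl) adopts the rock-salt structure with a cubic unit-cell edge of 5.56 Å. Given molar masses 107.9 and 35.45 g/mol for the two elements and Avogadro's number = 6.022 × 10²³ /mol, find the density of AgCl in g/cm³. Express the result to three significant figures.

5.54 g/cm³

The rock-salt structure contains Z = 4 formula units per cell; M(AgCl) = 107.9 + 35.45 = 143.35 g/mol.
a³ = (5.560 × 10^-8 cm)³ = 1.719 × 10^-22 cm³.
ρ = 4 × 143.35 / (6.022 × 10²³ × 1.719 × 10^-22) = 5.540 g/cm³.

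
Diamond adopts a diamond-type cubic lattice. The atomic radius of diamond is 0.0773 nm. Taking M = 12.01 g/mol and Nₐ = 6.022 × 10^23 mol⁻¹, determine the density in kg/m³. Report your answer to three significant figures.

In a diamond cubic lattice, nearest neighbors lie along the body diagonal with √3·a = 8r, giving a = 0.3570 nm = 3.570 × 10^-8 cm.
With Z = 8, ρ = Z·M/(N_A·a³) = 8 × 12.01 / (6.022 × 10²³ × 4.551 × 10^-23) = 3.506 g/cm³ = 3510 kg/m³.

3510 kg/m³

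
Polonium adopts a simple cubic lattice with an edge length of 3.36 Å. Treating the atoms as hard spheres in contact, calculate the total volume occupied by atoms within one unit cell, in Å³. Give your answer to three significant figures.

19.9 Å³

In a simple cubic lattice atoms touch along the cell edge, so a = 2r, so r = 0.5000a = 1.680 Å.
V_atoms = Z × (4/3)πr³ = 1 × (4/3)π × (1.680)³ = 19.9 Å³.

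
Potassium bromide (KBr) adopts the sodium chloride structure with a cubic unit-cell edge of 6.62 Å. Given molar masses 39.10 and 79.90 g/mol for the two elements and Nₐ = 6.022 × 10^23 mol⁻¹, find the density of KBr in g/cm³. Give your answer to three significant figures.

The sodium chloride structure contains Z = 4 formula units per cell; M(KBr) = 39.10 + 79.90 = 119.0 g/mol.
a³ = (6.620 × 10^-8 cm)³ = 2.901 × 10^-22 cm³.
ρ = 4 × 119.0 / (6.022 × 10²³ × 2.901 × 10^-22) = 2.725 g/cm³.

2.72 g/cm³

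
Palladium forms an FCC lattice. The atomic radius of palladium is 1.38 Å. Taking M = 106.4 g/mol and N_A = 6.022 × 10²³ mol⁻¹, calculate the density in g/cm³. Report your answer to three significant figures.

11.9 g/cm³

In an FCC lattice, atoms touch along the face diagonal, so √2·a = 4r, giving a = 3.903 Å = 3.903 × 10^-8 cm.
With Z = 4, ρ = Z·M/(N_A·a³) = 4 × 106.4 / (6.022 × 10²³ × 5.947 × 10^-23) = 11.88 g/cm³.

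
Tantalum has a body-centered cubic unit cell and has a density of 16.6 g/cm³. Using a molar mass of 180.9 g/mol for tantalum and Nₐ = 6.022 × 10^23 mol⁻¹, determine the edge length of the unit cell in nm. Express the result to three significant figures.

With Z = 2 atoms per BCC cell, a³ = Z·M/(N_A·ρ) = 2 × 180.9 / (6.022 × 10²³ × 16.60 g/cm³) = 3.619 × 10^-23 cm³.
a = (3.619 × 10^-23)^(1/3) = 3.308 × 10^-8 cm = 0.331 nm.

0.331 nm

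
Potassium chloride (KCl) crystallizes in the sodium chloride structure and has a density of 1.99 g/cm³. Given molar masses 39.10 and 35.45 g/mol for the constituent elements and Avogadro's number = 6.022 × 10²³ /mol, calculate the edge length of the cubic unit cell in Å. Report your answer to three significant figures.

6.29 Å

M(KCl) = 74.55 g/mol; Z = 4 formula units per cell.
a³ = Z·M/(N_A·ρ) = 4 × 74.55 / (6.022 × 10²³ × 1.99) = 2.488 × 10^-22 cm³, so a = 6.290 × 10^-8 cm = 6.29 Å.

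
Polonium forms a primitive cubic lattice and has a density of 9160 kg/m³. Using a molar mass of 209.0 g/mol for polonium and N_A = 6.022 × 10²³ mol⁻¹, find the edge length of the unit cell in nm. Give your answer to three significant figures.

0.336 nm

With Z = 1 atom per simple cubic cell, a³ = Z·M/(N_A·ρ) = 1 × 209.0 / (6.022 × 10²³ × 9.160 g/cm³) = 3.789 × 10^-23 cm³.
a = (3.789 × 10^-23)^(1/3) = 3.359 × 10^-8 cm = 0.336 nm.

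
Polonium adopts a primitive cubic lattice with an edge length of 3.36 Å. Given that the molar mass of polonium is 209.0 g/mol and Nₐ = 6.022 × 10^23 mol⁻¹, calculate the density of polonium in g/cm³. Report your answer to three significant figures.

9.15 g/cm³

A simple cubic unit cell contains Z = 1 atom.
Cell volume: a³ = (3.36 Å)³ = (3.360 × 10^-8 cm)³ = 3.793 × 10^-23 cm³.
ρ = Z·M/(N_A·a³) = 1 × 209.0 / (6.022 × 10²³ × 3.793 × 10^-23) = 9.149 g/cm³.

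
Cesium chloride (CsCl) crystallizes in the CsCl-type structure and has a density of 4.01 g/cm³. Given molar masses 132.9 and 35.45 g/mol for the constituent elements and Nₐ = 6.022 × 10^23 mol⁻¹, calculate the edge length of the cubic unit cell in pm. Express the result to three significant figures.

412 pm

M(CsCl) = 168.35 g/mol; Z = 1 formula unit per cell.
a³ = Z·M/(N_A·ρ) = 1 × 168.35 / (6.022 × 10²³ × 4.01) = 6.972 × 10^-23 cm³, so a = 4.116 × 10^-8 cm = 412 pm.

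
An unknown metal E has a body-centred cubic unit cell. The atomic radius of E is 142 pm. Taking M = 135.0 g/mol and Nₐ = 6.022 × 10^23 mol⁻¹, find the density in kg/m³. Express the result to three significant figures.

12700 kg/m³

In a BCC lattice, atoms touch along the body diagonal, so √3·a = 4r, giving a = 327.9 pm = 3.279 × 10^-8 cm.
With Z = 2, ρ = Z·M/(N_A·a³) = 2 × 135.0 / (6.022 × 10²³ × 3.527 × 10^-23) = 12.71 g/cm³ = 12700 kg/m³.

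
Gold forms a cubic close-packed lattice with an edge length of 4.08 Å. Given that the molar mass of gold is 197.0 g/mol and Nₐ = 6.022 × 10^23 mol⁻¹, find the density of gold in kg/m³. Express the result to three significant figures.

19300 kg/m³

An FCC unit cell contains Z = 4 atoms.
Cell volume: a³ = (4.08 Å)³ = (4.080 × 10^-8 cm)³ = 6.792 × 10^-23 cm³.
ρ = Z·M/(N_A·a³) = 4 × 197.0 / (6.022 × 10²³ × 6.792 × 10^-23) = 19.27 g/cm³ = 19300 kg/m³.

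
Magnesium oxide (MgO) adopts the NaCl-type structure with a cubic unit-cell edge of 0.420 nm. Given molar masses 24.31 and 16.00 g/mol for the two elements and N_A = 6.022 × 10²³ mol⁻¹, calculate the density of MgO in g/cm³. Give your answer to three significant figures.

3.61 g/cm³

The NaCl-type structure contains Z = 4 formula units per cell; M(MgO) = 24.31 + 16.00 = 40.31 g/mol.
a³ = (4.200 × 10^-8 cm)³ = 7.409 × 10^-23 cm³.
ρ = 4 × 40.31 / (6.022 × 10²³ × 7.409 × 10^-23) = 3.614 g/cm³.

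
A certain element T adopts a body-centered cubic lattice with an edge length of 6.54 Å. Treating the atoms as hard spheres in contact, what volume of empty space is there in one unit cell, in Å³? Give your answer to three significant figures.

In a BCC lattice atoms touch along the body diagonal, so √3·a = 4r, so r = 0.4330a = 2.832 Å.
V_cell = a³ = 279.7 Å³; V_atoms = 2 × (4/3)πr³ = 190.3 Å³.
Empty space = 279.7 − 190.3 = 89.5 Å³.

89.5 Å³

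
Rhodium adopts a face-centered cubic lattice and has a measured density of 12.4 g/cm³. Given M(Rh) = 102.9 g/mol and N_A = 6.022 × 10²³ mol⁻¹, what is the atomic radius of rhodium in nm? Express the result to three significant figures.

For an FCC cell (Z = 4), a³ = Z·M/(N_A·ρ) = 4 × 102.9 / (6.022 × 10²³ × 12.40) = 5.512 × 10^-23 cm³, so a = 3.806 × 10^-8 cm = 0.3806 nm.
Atoms touch along the face diagonal, so √2·a = 4r, so r = 0.3536 × a = 0.135 nm.

0.135 nm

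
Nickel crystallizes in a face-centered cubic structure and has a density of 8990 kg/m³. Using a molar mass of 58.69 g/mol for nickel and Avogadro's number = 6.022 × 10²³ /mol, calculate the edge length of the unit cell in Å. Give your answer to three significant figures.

3.51 Å

With Z = 4 atoms per FCC cell, a³ = Z·M/(N_A·ρ) = 4 × 58.69 / (6.022 × 10²³ × 8.990 g/cm³) = 4.336 × 10^-23 cm³.
a = (4.336 × 10^-23)^(1/3) = 3.513 × 10^-8 cm = 3.51 Å.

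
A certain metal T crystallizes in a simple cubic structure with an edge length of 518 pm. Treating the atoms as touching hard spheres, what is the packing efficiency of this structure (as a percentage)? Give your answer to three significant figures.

In a simple cubic lattice atoms touch along the cell edge, so a = 2r, so r = 0.5000a = 259.0 pm.
Packing fraction = Z·(4/3)πr³ / a³ = 1 × (4/3)π × (259.0)³ / (518)³ = 0.5236 = 52.4%.

52.4%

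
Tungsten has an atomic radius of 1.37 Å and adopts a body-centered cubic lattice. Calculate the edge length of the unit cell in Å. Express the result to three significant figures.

3.16 Å

In a BCC lattice, atoms touch along the body diagonal, so √3·a = 4r.
a = 4r/√3 = 4 × 1.37 / 1.7321 = 3.16 Å.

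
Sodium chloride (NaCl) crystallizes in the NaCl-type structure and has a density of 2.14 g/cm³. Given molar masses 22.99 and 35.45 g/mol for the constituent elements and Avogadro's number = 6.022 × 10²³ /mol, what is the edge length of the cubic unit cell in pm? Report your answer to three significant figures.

566 pm

M(NaCl) = 58.44 g/mol; Z = 4 formula units per cell.
a³ = Z·M/(N_A·ρ) = 4 × 58.44 / (6.022 × 10²³ × 2.14) = 1.814 × 10^-22 cm³, so a = 5.661 × 10^-8 cm = 566 pm.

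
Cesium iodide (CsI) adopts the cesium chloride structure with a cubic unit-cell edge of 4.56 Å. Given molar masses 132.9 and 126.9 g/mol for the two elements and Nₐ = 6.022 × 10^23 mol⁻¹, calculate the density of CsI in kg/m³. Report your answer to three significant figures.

The cesium chloride structure contains Z = 1 formula unit per cell; M(CsI) = 132.9 + 126.9 = 259.8 g/mol.
a³ = (4.560 × 10^-8 cm)³ = 9.482 × 10^-23 cm³.
ρ = 1 × 259.8 / (6.022 × 10²³ × 9.482 × 10^-23) = 4.550 g/cm³ = 4550 kg/m³.

4550 kg/m³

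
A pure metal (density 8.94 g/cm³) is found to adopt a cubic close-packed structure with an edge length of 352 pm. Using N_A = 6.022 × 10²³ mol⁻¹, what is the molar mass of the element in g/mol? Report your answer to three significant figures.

An FCC cell has Z = 4 atoms; a = 3.520 × 10^-8 cm.
M = ρ·N_A·a³/Z = 8.94 × 6.022 × 10²³ × 4.361 × 10^-23 / 4 = 58.7 g/mol.

58.7 g/mol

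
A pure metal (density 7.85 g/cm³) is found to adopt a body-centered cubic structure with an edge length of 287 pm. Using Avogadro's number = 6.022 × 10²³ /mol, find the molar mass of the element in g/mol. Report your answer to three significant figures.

55.9 g/mol

A BCC cell has Z = 2 atoms; a = 2.870 × 10^-8 cm.
M = ρ·N_A·a³/Z = 7.85 × 6.022 × 10²³ × 2.364 × 10^-23 / 2 = 55.9 g/mol.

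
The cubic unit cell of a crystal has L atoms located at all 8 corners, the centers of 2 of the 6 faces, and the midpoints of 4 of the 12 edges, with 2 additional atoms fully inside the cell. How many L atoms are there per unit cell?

Corner atoms are shared by 8 cells (1/8 each), face atoms by 2 (1/2 each), edge atoms by 4 (1/4 each), interior atoms are unshared.
Net atoms = 8 × 1/8 + 2 × 1/2 + 4 × 1/4 + 2 = 1 + 1 + 1 + 2 = 5.

5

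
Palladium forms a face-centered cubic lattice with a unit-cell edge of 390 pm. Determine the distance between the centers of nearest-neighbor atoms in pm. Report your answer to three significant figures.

276 pm

In an FCC structure, atoms touch along the face diagonal, so √2·a = 4r; the nearest-neighbor distance equals 2r = 0.7071·a.
d = 0.7071 × 390 = 276 pm.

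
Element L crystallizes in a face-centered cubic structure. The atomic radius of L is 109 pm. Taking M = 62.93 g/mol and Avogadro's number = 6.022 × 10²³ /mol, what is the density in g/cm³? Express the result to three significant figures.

14.3 g/cm³

In an FCC lattice, atoms touch along the face diagonal, so √2·a = 4r, giving a = 308.3 pm = 3.083 × 10^-8 cm.
With Z = 4, ρ = Z·M/(N_A·a³) = 4 × 62.93 / (6.022 × 10²³ × 2.930 × 10^-23) = 14.26 g/cm³.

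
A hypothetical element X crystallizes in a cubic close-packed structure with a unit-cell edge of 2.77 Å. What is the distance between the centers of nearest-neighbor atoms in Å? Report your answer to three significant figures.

1.96 Å

In an FCC structure, atoms touch along the face diagonal, so √2·a = 4r; the nearest-neighbor distance equals 2r = 0.7071·a.
d = 0.7071 × 2.77 = 1.96 Å.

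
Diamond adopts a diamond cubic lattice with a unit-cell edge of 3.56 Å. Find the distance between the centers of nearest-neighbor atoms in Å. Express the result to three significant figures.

1.54 Å

In a diamond cubic structure, nearest neighbors lie along the body diagonal with √3·a = 8r; the nearest-neighbor distance equals 2r = 0.4330·a.
d = 0.4330 × 3.56 = 1.54 Å.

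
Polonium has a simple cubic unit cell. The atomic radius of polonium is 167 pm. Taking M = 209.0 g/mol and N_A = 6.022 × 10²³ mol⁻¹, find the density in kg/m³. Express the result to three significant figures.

In a simple cubic lattice, atoms touch along the cell edge, so a = 2r, giving a = 334.0 pm = 3.340 × 10^-8 cm.
With Z = 1, ρ = Z·M/(N_A·a³) = 1 × 209.0 / (6.022 × 10²³ × 3.726 × 10^-23) = 9.315 g/cm³ = 9310 kg/m³.

9310 kg/m³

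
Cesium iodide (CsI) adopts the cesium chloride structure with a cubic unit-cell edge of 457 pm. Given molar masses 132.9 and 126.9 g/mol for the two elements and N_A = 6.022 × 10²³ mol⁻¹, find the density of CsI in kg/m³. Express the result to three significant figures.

4520 kg/m³

The cesium chloride structure contains Z = 1 formula unit per cell; M(CsI) = 132.9 + 126.9 = 259.8 g/mol.
a³ = (4.570 × 10^-8 cm)³ = 9.544 × 10^-23 cm³.
ρ = 1 × 259.8 / (6.022 × 10²³ × 9.544 × 10^-23) = 4.520 g/cm³ = 4520 kg/m³.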